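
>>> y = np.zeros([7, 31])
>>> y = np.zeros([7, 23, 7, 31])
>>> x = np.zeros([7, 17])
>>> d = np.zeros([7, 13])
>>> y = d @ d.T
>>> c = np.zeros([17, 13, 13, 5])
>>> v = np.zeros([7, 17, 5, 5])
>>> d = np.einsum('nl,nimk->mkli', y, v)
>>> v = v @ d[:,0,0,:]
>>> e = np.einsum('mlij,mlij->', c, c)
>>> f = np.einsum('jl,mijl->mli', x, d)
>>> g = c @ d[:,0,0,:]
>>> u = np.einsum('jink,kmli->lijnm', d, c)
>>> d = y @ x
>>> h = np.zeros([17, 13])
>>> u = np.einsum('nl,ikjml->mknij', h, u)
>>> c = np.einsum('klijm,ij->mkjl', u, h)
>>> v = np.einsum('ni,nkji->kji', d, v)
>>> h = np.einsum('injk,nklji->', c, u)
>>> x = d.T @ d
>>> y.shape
(7, 7)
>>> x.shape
(17, 17)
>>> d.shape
(7, 17)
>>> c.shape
(5, 7, 13, 5)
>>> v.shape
(17, 5, 17)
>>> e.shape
()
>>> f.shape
(5, 17, 5)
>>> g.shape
(17, 13, 13, 17)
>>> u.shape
(7, 5, 17, 13, 5)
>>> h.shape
()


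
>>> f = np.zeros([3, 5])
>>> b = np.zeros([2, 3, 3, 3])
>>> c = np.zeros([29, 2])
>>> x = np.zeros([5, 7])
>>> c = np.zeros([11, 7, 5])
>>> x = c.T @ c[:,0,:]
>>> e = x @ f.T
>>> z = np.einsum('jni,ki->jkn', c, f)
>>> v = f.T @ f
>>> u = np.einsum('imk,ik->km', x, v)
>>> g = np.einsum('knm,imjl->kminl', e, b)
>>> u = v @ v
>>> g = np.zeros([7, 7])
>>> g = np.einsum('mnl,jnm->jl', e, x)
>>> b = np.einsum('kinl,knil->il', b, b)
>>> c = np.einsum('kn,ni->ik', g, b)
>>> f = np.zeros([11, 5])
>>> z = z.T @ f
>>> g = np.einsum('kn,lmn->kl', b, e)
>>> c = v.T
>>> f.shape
(11, 5)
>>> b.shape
(3, 3)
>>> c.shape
(5, 5)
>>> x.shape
(5, 7, 5)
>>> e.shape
(5, 7, 3)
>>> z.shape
(7, 3, 5)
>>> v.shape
(5, 5)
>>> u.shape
(5, 5)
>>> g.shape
(3, 5)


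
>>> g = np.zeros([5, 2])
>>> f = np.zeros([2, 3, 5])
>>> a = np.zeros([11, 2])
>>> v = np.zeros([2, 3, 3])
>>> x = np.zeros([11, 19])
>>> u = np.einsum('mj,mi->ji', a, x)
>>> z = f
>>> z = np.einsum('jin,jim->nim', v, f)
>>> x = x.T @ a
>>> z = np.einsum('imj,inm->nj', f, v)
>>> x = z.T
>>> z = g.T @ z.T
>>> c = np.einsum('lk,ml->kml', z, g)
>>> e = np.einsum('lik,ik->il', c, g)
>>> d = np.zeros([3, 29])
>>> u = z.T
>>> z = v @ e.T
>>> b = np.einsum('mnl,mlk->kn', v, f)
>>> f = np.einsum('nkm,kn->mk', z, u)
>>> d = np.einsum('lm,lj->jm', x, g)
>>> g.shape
(5, 2)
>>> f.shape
(5, 3)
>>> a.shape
(11, 2)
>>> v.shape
(2, 3, 3)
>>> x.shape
(5, 3)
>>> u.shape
(3, 2)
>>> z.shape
(2, 3, 5)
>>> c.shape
(3, 5, 2)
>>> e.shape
(5, 3)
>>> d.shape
(2, 3)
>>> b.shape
(5, 3)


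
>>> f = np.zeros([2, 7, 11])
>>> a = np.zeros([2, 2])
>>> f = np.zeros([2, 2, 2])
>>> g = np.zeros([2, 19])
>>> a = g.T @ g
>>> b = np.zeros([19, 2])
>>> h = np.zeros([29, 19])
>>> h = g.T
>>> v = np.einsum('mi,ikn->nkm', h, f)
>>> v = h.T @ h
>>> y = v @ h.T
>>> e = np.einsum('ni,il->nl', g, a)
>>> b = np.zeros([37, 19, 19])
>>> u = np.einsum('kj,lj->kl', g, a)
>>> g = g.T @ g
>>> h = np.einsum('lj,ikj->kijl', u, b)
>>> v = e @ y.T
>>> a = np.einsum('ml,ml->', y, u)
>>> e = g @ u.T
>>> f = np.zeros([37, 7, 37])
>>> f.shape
(37, 7, 37)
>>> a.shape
()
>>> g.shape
(19, 19)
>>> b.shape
(37, 19, 19)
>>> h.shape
(19, 37, 19, 2)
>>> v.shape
(2, 2)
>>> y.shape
(2, 19)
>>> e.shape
(19, 2)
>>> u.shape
(2, 19)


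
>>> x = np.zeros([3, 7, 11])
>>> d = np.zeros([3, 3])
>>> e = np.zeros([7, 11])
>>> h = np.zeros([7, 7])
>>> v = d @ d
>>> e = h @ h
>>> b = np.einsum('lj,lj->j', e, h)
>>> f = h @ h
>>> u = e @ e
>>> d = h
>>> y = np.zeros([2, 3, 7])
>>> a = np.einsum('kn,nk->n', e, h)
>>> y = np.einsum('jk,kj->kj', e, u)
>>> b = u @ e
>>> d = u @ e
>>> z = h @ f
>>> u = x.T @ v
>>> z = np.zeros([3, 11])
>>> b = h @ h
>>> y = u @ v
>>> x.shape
(3, 7, 11)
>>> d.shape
(7, 7)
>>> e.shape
(7, 7)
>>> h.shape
(7, 7)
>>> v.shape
(3, 3)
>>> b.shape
(7, 7)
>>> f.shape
(7, 7)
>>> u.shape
(11, 7, 3)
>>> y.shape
(11, 7, 3)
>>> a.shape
(7,)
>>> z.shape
(3, 11)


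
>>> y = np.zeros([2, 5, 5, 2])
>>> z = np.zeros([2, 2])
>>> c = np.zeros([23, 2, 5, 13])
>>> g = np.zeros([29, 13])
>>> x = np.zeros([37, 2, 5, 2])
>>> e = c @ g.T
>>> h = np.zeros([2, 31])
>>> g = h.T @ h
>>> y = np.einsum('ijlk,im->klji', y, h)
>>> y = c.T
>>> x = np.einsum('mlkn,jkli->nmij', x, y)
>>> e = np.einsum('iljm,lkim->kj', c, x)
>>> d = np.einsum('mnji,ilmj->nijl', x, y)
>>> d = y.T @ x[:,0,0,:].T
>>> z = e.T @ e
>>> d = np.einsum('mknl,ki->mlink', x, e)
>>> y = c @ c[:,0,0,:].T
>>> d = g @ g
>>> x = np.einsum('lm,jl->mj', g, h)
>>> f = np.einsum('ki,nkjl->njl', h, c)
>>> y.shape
(23, 2, 5, 23)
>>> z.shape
(5, 5)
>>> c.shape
(23, 2, 5, 13)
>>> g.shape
(31, 31)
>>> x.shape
(31, 2)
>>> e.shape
(37, 5)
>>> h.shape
(2, 31)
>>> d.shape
(31, 31)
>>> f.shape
(23, 5, 13)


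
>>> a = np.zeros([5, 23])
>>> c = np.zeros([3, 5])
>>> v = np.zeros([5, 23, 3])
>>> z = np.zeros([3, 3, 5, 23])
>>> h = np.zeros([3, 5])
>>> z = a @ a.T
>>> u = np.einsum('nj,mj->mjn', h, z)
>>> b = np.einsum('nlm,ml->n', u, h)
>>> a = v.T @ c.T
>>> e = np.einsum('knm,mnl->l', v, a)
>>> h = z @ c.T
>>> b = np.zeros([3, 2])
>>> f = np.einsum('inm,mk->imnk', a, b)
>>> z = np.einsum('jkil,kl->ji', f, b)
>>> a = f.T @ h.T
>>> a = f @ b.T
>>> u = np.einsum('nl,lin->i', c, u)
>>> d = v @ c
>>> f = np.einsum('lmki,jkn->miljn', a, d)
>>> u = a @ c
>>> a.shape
(3, 3, 23, 3)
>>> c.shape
(3, 5)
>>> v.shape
(5, 23, 3)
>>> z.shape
(3, 23)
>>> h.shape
(5, 3)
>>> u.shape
(3, 3, 23, 5)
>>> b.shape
(3, 2)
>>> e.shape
(3,)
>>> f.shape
(3, 3, 3, 5, 5)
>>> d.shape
(5, 23, 5)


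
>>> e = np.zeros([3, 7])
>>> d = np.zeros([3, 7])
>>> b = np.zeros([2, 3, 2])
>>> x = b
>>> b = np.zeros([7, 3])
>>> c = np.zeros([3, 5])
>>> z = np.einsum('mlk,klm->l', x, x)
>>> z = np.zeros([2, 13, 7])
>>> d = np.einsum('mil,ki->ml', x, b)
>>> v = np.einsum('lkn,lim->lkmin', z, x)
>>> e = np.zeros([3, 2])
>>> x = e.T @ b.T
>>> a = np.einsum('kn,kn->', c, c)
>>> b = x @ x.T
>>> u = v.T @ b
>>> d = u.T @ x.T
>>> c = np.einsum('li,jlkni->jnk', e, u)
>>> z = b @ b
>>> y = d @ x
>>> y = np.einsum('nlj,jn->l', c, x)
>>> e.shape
(3, 2)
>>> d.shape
(2, 13, 2, 3, 2)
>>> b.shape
(2, 2)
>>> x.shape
(2, 7)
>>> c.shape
(7, 13, 2)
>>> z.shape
(2, 2)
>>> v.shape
(2, 13, 2, 3, 7)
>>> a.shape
()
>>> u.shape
(7, 3, 2, 13, 2)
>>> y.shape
(13,)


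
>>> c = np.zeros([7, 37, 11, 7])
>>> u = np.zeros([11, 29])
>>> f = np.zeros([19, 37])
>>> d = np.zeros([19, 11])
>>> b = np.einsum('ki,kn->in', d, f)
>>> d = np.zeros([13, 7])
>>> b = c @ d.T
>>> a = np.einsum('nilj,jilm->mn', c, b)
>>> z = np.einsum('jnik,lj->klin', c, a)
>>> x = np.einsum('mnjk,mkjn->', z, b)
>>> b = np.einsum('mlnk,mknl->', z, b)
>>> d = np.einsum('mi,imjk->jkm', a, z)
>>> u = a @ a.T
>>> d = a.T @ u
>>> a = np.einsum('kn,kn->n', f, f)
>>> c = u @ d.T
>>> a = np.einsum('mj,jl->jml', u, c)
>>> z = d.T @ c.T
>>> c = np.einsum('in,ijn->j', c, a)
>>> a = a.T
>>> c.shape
(13,)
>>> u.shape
(13, 13)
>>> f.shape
(19, 37)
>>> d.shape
(7, 13)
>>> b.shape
()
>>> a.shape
(7, 13, 13)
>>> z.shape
(13, 13)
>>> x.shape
()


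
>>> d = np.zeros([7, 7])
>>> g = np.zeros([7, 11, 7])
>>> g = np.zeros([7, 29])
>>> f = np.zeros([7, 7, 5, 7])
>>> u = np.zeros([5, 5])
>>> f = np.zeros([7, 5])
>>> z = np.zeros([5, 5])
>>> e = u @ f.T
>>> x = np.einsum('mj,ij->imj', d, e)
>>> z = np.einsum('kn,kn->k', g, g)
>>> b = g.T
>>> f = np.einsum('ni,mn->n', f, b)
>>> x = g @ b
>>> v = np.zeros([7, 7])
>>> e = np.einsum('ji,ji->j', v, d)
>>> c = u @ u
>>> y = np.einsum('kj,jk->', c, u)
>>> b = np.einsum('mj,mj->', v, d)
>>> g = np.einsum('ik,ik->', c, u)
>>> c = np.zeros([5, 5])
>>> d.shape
(7, 7)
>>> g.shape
()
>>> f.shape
(7,)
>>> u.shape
(5, 5)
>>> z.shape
(7,)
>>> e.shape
(7,)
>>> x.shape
(7, 7)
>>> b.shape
()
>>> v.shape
(7, 7)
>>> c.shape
(5, 5)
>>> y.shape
()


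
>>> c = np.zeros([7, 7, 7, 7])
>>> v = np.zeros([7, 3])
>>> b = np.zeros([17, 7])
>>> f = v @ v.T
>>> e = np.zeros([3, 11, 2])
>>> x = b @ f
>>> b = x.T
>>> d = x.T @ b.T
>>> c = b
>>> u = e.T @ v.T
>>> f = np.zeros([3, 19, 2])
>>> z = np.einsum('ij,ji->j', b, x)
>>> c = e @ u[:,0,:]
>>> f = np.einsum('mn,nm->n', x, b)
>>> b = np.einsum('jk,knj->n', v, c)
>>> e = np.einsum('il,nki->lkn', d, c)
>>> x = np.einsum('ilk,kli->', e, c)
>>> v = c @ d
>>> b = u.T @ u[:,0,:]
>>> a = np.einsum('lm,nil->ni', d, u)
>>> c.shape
(3, 11, 7)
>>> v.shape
(3, 11, 7)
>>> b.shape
(7, 11, 7)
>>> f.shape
(7,)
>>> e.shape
(7, 11, 3)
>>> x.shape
()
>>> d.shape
(7, 7)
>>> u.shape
(2, 11, 7)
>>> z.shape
(17,)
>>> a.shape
(2, 11)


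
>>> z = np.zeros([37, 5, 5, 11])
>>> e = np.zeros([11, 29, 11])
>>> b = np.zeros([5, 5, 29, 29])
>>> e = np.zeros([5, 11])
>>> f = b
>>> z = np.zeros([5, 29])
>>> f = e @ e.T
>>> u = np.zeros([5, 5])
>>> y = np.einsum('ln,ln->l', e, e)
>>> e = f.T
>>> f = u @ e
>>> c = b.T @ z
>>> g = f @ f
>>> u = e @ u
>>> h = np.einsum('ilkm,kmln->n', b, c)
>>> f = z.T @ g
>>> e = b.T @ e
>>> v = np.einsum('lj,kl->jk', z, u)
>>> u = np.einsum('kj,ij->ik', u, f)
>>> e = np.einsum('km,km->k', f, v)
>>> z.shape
(5, 29)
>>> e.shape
(29,)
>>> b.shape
(5, 5, 29, 29)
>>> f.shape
(29, 5)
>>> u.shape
(29, 5)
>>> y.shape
(5,)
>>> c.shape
(29, 29, 5, 29)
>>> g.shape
(5, 5)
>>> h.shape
(29,)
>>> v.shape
(29, 5)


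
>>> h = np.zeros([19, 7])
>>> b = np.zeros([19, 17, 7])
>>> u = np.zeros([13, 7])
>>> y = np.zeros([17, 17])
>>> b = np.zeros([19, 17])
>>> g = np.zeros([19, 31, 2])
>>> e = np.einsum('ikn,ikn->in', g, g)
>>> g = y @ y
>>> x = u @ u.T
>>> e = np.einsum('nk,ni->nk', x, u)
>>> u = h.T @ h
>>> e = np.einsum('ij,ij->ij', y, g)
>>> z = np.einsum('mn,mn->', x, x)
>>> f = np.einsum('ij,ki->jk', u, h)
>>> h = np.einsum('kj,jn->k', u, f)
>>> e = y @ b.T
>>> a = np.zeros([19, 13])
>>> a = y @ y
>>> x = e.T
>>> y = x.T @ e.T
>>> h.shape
(7,)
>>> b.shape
(19, 17)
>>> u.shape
(7, 7)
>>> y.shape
(17, 17)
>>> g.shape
(17, 17)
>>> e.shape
(17, 19)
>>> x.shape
(19, 17)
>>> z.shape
()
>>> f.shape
(7, 19)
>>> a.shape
(17, 17)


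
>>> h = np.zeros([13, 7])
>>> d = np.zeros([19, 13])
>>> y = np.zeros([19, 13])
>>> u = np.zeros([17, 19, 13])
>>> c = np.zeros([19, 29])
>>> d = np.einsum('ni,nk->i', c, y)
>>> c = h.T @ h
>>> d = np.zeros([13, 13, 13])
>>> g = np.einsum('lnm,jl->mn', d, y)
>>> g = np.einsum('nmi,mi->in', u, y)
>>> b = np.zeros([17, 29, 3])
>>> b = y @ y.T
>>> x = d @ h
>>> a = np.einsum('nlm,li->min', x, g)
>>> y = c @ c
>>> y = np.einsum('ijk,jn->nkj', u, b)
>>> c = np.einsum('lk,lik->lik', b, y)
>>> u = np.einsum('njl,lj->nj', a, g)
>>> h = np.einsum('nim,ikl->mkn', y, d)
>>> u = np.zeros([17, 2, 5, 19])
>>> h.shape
(19, 13, 19)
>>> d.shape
(13, 13, 13)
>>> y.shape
(19, 13, 19)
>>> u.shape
(17, 2, 5, 19)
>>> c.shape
(19, 13, 19)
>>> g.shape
(13, 17)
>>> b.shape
(19, 19)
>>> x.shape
(13, 13, 7)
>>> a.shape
(7, 17, 13)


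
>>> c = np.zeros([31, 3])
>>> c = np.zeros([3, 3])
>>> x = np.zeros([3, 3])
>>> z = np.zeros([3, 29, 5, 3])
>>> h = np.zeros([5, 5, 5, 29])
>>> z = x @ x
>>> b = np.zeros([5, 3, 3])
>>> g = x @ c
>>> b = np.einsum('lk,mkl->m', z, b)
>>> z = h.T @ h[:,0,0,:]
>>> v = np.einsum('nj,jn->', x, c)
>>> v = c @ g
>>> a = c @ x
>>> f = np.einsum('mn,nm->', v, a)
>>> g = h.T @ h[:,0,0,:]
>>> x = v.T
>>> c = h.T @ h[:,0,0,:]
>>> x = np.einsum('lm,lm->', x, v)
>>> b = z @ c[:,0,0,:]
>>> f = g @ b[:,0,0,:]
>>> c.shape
(29, 5, 5, 29)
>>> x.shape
()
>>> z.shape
(29, 5, 5, 29)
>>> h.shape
(5, 5, 5, 29)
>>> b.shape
(29, 5, 5, 29)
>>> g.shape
(29, 5, 5, 29)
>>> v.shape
(3, 3)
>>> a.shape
(3, 3)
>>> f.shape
(29, 5, 5, 29)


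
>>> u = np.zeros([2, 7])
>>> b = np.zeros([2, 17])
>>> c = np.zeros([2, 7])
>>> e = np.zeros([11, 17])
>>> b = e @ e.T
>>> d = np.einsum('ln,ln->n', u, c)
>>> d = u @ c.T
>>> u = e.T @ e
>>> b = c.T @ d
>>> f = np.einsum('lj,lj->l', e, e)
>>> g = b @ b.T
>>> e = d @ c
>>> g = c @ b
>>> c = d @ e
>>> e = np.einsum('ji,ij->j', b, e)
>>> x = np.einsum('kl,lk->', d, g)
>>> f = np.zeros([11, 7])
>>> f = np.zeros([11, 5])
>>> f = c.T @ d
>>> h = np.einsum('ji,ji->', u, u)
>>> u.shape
(17, 17)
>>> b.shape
(7, 2)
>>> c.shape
(2, 7)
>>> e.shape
(7,)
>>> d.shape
(2, 2)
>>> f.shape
(7, 2)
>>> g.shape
(2, 2)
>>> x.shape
()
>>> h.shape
()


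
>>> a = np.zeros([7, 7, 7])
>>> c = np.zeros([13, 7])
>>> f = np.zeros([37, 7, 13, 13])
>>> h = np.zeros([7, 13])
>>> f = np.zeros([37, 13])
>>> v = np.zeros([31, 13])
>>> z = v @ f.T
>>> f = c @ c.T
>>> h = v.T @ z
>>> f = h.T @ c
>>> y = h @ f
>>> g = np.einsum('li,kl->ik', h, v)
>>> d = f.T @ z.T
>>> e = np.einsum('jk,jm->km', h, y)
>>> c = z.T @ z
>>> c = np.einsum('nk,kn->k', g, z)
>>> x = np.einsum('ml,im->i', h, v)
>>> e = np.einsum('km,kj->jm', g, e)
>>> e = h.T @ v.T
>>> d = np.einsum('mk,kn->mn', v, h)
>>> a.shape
(7, 7, 7)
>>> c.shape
(31,)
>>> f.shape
(37, 7)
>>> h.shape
(13, 37)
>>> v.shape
(31, 13)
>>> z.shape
(31, 37)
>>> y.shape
(13, 7)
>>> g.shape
(37, 31)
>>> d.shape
(31, 37)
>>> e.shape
(37, 31)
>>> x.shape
(31,)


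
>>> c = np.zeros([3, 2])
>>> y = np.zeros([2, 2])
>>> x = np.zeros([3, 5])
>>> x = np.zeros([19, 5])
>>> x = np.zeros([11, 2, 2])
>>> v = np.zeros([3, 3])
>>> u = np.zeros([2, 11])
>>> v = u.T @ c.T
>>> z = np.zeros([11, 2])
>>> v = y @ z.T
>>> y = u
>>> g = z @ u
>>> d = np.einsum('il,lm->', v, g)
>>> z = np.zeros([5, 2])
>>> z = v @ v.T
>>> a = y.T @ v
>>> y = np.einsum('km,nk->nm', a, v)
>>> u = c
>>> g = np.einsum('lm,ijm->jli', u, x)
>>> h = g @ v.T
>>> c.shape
(3, 2)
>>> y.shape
(2, 11)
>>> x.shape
(11, 2, 2)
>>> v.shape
(2, 11)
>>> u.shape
(3, 2)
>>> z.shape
(2, 2)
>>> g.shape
(2, 3, 11)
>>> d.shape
()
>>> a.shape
(11, 11)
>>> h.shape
(2, 3, 2)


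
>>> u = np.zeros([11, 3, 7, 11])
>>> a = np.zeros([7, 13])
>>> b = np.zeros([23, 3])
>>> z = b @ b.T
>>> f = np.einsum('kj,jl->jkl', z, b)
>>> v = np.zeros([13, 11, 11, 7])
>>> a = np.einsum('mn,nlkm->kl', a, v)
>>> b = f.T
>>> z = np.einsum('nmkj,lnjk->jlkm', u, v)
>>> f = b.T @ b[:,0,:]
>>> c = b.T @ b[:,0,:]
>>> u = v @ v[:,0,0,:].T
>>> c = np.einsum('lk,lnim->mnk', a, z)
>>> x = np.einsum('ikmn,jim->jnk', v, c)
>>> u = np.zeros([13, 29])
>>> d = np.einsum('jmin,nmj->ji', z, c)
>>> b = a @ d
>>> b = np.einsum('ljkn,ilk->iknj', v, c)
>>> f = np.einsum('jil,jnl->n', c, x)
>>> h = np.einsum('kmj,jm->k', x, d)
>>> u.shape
(13, 29)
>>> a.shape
(11, 11)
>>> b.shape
(3, 11, 7, 11)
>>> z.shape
(11, 13, 7, 3)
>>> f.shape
(7,)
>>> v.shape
(13, 11, 11, 7)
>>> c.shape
(3, 13, 11)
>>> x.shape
(3, 7, 11)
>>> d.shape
(11, 7)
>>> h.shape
(3,)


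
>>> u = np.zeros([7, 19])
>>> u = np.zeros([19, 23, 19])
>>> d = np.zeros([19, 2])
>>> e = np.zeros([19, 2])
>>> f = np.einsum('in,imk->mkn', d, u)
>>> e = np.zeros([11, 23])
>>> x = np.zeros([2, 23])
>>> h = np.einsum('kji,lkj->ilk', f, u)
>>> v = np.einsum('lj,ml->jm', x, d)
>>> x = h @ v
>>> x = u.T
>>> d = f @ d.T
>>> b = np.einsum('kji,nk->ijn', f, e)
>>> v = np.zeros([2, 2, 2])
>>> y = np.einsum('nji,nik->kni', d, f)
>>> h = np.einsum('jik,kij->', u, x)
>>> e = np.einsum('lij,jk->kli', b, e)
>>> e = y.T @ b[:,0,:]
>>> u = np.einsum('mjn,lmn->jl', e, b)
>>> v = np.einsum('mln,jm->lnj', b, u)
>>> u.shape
(23, 2)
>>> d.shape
(23, 19, 19)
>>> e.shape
(19, 23, 11)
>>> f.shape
(23, 19, 2)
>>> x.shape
(19, 23, 19)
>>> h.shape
()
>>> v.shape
(19, 11, 23)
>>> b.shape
(2, 19, 11)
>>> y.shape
(2, 23, 19)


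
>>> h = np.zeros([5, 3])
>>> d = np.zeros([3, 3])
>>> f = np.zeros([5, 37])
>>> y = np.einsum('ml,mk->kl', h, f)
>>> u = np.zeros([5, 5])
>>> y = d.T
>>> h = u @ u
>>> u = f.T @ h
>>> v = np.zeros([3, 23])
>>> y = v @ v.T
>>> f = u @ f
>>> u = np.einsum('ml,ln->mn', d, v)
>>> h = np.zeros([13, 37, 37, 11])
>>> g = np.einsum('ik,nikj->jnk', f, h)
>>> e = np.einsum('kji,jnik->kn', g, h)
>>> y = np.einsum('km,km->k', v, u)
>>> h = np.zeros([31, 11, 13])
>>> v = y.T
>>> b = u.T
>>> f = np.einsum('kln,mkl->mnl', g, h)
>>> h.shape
(31, 11, 13)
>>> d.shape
(3, 3)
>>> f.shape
(31, 37, 13)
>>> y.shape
(3,)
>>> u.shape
(3, 23)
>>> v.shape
(3,)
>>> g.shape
(11, 13, 37)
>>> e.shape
(11, 37)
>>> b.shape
(23, 3)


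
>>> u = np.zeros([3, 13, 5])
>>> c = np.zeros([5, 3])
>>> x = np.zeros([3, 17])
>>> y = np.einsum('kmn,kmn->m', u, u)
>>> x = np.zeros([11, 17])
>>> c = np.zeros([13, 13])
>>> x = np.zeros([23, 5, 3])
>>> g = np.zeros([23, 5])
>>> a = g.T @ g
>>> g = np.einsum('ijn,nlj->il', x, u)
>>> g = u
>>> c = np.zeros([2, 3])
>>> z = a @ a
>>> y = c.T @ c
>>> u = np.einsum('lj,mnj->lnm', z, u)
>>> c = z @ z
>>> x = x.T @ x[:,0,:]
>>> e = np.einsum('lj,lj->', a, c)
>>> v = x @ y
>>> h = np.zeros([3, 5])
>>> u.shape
(5, 13, 3)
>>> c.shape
(5, 5)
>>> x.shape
(3, 5, 3)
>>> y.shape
(3, 3)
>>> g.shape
(3, 13, 5)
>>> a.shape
(5, 5)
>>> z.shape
(5, 5)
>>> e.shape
()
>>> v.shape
(3, 5, 3)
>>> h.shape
(3, 5)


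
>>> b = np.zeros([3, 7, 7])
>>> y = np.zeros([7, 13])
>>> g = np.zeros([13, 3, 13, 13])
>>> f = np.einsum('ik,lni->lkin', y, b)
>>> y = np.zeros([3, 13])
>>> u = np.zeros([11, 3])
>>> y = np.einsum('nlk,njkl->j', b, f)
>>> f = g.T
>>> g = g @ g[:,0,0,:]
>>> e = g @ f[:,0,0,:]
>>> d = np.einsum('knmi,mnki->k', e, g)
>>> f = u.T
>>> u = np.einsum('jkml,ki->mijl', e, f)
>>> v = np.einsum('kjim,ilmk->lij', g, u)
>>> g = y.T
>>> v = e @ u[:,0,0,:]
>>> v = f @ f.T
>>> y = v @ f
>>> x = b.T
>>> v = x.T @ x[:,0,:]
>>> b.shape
(3, 7, 7)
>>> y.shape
(3, 11)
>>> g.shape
(13,)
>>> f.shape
(3, 11)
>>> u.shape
(13, 11, 13, 13)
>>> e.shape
(13, 3, 13, 13)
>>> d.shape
(13,)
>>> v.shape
(3, 7, 3)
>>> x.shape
(7, 7, 3)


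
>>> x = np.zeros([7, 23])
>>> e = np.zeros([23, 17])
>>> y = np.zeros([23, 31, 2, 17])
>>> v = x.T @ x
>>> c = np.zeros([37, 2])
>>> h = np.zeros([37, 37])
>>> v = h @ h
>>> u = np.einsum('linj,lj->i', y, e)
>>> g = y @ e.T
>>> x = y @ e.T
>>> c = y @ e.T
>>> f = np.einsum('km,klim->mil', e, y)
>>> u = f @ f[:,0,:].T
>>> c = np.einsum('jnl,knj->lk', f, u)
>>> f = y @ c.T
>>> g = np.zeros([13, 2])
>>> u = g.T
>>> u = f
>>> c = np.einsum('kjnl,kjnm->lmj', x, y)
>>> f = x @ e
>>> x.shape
(23, 31, 2, 23)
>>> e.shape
(23, 17)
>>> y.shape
(23, 31, 2, 17)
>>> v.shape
(37, 37)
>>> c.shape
(23, 17, 31)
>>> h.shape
(37, 37)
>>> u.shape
(23, 31, 2, 31)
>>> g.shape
(13, 2)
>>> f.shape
(23, 31, 2, 17)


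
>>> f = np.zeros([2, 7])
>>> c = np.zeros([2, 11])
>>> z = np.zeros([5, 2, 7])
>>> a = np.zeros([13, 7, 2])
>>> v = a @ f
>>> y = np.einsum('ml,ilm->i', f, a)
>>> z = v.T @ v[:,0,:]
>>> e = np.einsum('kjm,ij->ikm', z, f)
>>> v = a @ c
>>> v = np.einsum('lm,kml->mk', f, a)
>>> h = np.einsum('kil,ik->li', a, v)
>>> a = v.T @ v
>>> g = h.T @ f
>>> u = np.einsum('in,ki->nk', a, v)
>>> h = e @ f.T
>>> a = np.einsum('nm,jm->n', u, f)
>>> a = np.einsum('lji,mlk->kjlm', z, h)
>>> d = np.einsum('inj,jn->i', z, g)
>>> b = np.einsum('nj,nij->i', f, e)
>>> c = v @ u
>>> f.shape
(2, 7)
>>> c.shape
(7, 7)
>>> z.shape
(7, 7, 7)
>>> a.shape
(2, 7, 7, 2)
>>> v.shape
(7, 13)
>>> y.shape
(13,)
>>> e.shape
(2, 7, 7)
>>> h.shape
(2, 7, 2)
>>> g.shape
(7, 7)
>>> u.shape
(13, 7)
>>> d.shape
(7,)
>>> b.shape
(7,)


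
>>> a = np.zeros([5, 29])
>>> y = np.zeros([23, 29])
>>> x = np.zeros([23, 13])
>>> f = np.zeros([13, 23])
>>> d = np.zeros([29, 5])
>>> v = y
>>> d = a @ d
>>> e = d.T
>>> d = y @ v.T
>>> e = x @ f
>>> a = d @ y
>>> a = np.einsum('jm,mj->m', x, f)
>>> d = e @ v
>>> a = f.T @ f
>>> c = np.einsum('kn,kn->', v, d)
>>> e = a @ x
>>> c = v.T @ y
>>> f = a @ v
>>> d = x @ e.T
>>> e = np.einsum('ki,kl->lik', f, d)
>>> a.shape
(23, 23)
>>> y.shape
(23, 29)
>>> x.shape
(23, 13)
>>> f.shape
(23, 29)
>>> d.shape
(23, 23)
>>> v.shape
(23, 29)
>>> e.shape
(23, 29, 23)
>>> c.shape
(29, 29)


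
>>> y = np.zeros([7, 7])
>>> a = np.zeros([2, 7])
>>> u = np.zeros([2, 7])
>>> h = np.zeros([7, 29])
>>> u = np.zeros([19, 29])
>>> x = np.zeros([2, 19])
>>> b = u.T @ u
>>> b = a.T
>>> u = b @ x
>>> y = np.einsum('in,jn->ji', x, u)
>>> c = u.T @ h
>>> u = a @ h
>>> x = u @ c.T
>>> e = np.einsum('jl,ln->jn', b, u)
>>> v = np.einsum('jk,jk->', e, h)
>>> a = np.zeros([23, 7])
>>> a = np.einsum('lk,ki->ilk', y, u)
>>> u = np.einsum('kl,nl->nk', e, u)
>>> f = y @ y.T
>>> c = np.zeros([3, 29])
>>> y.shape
(7, 2)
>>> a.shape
(29, 7, 2)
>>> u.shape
(2, 7)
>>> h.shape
(7, 29)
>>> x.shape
(2, 19)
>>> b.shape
(7, 2)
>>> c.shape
(3, 29)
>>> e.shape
(7, 29)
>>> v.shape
()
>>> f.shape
(7, 7)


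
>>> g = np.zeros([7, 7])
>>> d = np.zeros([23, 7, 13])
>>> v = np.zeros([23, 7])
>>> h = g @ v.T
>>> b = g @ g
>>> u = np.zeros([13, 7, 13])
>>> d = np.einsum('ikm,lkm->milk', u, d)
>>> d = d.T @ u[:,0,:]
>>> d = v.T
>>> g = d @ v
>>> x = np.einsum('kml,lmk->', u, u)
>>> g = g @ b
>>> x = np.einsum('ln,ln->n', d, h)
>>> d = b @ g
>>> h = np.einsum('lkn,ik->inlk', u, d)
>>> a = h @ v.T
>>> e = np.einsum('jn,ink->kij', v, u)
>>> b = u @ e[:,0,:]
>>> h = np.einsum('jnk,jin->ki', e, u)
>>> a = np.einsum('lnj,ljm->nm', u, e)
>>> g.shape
(7, 7)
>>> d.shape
(7, 7)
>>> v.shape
(23, 7)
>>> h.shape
(23, 7)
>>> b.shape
(13, 7, 23)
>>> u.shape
(13, 7, 13)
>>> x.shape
(23,)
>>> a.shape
(7, 23)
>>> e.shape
(13, 13, 23)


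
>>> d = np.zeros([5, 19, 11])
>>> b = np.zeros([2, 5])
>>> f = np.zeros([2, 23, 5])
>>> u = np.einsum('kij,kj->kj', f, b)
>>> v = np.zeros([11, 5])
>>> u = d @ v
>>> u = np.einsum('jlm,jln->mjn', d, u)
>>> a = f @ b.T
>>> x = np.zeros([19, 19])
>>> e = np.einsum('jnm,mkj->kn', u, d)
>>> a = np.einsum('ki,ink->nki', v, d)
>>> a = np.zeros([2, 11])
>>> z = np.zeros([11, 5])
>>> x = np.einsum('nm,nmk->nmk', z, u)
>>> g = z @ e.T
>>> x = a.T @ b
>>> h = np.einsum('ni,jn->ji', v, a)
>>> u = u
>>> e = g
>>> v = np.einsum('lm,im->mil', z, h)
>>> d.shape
(5, 19, 11)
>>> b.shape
(2, 5)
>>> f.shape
(2, 23, 5)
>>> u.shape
(11, 5, 5)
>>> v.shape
(5, 2, 11)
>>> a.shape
(2, 11)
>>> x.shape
(11, 5)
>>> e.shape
(11, 19)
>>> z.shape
(11, 5)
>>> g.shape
(11, 19)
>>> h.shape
(2, 5)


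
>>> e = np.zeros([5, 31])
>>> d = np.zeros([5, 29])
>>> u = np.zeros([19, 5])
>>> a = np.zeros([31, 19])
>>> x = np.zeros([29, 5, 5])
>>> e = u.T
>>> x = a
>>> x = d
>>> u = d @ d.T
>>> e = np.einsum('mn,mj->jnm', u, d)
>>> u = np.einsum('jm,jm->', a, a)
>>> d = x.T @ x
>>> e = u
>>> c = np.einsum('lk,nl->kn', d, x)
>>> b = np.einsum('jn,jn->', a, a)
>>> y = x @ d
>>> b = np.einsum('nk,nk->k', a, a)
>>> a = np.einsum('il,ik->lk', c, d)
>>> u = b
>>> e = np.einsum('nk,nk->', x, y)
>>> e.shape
()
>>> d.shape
(29, 29)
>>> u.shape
(19,)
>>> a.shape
(5, 29)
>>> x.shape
(5, 29)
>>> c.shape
(29, 5)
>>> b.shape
(19,)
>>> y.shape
(5, 29)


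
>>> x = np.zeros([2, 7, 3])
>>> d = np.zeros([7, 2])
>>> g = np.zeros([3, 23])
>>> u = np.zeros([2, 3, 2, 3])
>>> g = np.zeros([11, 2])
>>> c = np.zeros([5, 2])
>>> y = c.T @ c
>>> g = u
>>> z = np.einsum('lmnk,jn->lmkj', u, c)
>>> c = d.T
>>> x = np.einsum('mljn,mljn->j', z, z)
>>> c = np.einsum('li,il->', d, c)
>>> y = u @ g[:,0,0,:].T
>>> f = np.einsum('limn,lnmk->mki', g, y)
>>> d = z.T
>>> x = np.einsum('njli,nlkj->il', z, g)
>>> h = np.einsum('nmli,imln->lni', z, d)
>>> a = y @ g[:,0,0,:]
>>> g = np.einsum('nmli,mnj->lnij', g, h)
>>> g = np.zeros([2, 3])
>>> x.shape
(5, 3)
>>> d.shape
(5, 3, 3, 2)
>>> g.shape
(2, 3)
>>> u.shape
(2, 3, 2, 3)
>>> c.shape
()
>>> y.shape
(2, 3, 2, 2)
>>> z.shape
(2, 3, 3, 5)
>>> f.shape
(2, 2, 3)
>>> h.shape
(3, 2, 5)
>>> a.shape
(2, 3, 2, 3)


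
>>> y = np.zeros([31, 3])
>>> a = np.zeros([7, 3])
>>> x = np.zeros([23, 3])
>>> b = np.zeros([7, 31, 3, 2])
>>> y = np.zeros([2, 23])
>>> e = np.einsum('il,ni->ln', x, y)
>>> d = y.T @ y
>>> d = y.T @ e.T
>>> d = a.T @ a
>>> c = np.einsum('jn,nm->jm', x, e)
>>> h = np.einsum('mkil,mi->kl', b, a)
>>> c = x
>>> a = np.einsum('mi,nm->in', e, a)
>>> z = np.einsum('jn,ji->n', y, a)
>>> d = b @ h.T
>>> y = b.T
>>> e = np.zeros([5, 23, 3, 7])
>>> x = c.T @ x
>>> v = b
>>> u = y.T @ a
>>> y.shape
(2, 3, 31, 7)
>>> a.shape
(2, 7)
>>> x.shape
(3, 3)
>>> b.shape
(7, 31, 3, 2)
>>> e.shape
(5, 23, 3, 7)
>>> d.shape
(7, 31, 3, 31)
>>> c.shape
(23, 3)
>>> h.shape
(31, 2)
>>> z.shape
(23,)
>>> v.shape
(7, 31, 3, 2)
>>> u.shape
(7, 31, 3, 7)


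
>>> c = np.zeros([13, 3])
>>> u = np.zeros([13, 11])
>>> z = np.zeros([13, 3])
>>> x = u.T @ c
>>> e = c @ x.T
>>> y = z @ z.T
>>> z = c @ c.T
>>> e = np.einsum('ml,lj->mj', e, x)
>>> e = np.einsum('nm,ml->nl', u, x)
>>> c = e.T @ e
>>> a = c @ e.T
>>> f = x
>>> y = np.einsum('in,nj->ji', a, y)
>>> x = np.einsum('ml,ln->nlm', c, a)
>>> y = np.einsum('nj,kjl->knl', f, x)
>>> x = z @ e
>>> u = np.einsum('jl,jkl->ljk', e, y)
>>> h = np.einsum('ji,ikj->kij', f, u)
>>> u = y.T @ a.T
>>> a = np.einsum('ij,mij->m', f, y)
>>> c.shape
(3, 3)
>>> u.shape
(3, 11, 3)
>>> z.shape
(13, 13)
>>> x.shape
(13, 3)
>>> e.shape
(13, 3)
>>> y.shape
(13, 11, 3)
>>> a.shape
(13,)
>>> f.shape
(11, 3)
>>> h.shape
(13, 3, 11)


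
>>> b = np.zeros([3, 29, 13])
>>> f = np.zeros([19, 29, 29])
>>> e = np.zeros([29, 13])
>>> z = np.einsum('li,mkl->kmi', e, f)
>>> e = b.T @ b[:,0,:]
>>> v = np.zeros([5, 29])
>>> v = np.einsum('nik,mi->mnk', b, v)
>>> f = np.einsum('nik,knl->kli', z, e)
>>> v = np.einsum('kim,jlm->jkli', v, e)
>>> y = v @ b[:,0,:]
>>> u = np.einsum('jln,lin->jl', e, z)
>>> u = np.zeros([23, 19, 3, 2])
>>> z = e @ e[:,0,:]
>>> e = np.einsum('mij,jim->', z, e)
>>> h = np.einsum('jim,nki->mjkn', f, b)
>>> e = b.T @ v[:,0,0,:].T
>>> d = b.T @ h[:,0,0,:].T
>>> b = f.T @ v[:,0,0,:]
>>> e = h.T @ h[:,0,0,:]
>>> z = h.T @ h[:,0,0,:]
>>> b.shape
(19, 13, 3)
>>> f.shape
(13, 13, 19)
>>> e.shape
(3, 29, 13, 3)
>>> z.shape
(3, 29, 13, 3)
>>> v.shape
(13, 5, 29, 3)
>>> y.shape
(13, 5, 29, 13)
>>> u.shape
(23, 19, 3, 2)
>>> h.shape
(19, 13, 29, 3)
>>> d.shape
(13, 29, 19)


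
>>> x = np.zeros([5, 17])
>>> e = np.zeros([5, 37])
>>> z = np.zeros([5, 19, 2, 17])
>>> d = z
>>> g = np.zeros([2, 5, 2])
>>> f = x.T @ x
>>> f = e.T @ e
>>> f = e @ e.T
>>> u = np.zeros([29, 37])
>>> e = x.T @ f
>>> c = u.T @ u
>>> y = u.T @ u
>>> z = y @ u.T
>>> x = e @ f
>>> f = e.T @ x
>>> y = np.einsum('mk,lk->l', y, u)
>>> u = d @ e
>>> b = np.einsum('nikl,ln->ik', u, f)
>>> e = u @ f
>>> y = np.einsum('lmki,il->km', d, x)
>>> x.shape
(17, 5)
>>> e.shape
(5, 19, 2, 5)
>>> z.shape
(37, 29)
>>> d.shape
(5, 19, 2, 17)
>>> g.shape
(2, 5, 2)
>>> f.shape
(5, 5)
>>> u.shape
(5, 19, 2, 5)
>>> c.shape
(37, 37)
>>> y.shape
(2, 19)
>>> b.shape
(19, 2)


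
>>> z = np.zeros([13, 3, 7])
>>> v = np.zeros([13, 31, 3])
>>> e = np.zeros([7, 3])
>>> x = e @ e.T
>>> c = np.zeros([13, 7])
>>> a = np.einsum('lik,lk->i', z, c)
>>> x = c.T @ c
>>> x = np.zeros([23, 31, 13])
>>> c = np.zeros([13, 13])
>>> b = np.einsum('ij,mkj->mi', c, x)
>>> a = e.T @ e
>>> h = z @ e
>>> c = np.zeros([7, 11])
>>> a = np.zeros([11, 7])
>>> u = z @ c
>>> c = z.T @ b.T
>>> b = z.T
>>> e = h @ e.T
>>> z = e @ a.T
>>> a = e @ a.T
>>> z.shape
(13, 3, 11)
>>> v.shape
(13, 31, 3)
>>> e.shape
(13, 3, 7)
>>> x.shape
(23, 31, 13)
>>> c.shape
(7, 3, 23)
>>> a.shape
(13, 3, 11)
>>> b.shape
(7, 3, 13)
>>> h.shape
(13, 3, 3)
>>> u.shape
(13, 3, 11)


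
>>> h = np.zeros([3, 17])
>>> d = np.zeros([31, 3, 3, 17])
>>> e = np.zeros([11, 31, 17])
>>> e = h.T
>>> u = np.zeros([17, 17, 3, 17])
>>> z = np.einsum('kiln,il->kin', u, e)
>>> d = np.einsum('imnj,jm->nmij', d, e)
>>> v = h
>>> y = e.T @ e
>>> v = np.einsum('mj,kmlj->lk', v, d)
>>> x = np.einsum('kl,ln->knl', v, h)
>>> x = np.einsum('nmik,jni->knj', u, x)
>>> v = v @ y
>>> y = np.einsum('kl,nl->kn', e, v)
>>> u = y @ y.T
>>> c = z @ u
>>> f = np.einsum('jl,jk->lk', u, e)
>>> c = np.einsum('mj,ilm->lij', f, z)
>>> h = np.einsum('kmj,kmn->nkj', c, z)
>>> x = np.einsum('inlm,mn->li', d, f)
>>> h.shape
(17, 17, 3)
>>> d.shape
(3, 3, 31, 17)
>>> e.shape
(17, 3)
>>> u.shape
(17, 17)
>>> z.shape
(17, 17, 17)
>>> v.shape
(31, 3)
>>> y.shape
(17, 31)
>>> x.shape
(31, 3)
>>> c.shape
(17, 17, 3)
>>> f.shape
(17, 3)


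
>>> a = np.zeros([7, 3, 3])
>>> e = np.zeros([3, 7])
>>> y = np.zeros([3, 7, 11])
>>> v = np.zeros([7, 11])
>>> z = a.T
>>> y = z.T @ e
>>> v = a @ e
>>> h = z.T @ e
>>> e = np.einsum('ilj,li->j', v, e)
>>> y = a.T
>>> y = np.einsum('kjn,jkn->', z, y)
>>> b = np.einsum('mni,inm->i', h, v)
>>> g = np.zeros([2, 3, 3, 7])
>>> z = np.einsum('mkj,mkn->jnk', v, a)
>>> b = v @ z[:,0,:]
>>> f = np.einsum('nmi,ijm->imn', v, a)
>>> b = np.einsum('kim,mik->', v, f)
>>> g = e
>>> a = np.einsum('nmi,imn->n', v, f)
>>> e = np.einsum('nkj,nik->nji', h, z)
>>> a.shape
(7,)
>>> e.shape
(7, 7, 3)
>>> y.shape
()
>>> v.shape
(7, 3, 7)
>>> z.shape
(7, 3, 3)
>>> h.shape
(7, 3, 7)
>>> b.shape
()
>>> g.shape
(7,)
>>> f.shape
(7, 3, 7)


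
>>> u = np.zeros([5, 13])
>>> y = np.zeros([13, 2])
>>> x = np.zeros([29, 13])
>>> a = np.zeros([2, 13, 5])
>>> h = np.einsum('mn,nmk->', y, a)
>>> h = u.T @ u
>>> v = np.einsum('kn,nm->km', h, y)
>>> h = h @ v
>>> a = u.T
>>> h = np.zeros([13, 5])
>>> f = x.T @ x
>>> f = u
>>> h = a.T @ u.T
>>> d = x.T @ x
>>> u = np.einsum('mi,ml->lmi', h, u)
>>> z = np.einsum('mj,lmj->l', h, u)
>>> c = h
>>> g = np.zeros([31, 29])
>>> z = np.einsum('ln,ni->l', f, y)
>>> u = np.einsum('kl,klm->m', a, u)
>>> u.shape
(5,)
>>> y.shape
(13, 2)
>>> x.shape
(29, 13)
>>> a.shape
(13, 5)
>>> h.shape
(5, 5)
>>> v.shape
(13, 2)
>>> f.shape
(5, 13)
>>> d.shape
(13, 13)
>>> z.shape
(5,)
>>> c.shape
(5, 5)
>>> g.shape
(31, 29)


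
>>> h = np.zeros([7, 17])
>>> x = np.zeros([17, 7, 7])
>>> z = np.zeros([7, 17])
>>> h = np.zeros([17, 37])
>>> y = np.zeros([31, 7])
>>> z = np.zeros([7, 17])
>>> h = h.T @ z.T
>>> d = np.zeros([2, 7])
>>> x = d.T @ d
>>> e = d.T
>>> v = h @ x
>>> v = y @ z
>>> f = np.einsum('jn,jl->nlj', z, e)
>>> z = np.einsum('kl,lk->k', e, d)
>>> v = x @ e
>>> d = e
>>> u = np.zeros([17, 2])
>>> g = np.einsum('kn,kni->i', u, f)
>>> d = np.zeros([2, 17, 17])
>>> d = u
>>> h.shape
(37, 7)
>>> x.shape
(7, 7)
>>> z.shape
(7,)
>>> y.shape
(31, 7)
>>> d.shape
(17, 2)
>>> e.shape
(7, 2)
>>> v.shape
(7, 2)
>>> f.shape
(17, 2, 7)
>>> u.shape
(17, 2)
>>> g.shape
(7,)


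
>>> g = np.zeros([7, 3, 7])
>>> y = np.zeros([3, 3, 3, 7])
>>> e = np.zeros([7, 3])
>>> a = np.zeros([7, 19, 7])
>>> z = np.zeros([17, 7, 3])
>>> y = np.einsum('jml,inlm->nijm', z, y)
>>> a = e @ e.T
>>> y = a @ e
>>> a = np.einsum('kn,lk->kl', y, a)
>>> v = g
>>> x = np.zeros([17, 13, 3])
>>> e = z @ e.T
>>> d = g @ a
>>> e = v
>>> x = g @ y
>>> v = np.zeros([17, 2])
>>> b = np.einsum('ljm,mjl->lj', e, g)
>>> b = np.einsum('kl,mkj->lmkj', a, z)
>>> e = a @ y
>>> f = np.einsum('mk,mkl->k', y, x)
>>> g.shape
(7, 3, 7)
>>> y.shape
(7, 3)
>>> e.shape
(7, 3)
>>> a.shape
(7, 7)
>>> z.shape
(17, 7, 3)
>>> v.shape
(17, 2)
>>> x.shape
(7, 3, 3)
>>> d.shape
(7, 3, 7)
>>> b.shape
(7, 17, 7, 3)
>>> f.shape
(3,)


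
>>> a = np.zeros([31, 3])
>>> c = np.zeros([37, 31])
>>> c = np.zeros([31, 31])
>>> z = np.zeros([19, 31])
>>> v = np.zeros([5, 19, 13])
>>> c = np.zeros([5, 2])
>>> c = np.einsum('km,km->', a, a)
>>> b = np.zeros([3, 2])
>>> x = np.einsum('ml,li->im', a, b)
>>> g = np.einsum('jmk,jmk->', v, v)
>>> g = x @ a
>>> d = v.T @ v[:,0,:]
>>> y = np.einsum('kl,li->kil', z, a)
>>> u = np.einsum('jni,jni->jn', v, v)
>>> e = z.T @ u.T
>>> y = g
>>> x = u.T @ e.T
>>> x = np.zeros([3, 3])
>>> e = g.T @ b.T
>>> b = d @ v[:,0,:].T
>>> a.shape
(31, 3)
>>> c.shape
()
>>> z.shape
(19, 31)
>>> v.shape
(5, 19, 13)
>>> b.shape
(13, 19, 5)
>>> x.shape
(3, 3)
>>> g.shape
(2, 3)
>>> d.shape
(13, 19, 13)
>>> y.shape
(2, 3)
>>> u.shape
(5, 19)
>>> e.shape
(3, 3)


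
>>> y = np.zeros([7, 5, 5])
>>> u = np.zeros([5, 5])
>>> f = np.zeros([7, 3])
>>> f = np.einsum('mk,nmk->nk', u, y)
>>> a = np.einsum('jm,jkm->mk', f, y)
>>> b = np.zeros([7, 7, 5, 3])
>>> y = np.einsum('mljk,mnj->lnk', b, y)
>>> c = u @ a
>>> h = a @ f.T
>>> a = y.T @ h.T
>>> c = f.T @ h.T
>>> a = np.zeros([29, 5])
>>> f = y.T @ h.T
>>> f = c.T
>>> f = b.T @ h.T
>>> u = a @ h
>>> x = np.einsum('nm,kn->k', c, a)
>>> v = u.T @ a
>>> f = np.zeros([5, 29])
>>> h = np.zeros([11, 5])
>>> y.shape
(7, 5, 3)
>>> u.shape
(29, 7)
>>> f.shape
(5, 29)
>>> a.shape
(29, 5)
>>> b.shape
(7, 7, 5, 3)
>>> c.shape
(5, 5)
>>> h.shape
(11, 5)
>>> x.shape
(29,)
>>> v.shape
(7, 5)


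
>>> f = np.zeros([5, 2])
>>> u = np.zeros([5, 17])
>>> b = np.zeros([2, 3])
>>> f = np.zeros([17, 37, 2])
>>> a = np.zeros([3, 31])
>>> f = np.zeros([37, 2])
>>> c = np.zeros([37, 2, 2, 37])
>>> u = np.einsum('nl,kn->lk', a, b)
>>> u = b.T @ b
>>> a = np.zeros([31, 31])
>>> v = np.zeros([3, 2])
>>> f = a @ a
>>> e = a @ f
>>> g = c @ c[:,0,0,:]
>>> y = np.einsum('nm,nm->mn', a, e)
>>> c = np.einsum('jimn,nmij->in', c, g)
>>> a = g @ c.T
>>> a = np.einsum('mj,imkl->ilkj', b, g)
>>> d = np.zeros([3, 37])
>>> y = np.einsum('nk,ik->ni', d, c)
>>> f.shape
(31, 31)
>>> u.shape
(3, 3)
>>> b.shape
(2, 3)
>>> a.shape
(37, 37, 2, 3)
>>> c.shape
(2, 37)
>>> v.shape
(3, 2)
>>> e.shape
(31, 31)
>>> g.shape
(37, 2, 2, 37)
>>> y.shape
(3, 2)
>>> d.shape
(3, 37)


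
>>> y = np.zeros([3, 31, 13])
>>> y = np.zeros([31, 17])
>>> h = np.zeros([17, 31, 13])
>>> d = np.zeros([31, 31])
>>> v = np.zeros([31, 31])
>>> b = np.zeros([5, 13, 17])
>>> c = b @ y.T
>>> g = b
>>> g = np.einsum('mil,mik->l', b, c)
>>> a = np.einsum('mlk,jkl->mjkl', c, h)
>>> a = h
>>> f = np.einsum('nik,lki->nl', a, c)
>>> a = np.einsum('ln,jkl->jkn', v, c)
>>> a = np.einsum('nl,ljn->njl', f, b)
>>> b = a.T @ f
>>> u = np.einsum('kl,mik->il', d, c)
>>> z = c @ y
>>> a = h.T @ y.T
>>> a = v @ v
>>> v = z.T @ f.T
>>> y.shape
(31, 17)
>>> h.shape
(17, 31, 13)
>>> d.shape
(31, 31)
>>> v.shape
(17, 13, 17)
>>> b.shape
(5, 13, 5)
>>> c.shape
(5, 13, 31)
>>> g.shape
(17,)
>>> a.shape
(31, 31)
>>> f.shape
(17, 5)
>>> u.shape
(13, 31)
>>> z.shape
(5, 13, 17)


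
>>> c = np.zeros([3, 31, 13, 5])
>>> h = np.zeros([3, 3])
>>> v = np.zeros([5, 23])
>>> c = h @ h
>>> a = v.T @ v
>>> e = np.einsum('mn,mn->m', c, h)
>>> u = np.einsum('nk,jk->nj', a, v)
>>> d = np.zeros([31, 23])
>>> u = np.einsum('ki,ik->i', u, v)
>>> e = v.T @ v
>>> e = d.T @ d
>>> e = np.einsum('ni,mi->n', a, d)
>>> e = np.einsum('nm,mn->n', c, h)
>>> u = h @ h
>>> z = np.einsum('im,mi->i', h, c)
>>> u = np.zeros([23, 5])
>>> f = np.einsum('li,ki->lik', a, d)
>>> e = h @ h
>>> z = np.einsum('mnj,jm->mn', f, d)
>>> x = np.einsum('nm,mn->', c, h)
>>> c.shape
(3, 3)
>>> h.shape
(3, 3)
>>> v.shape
(5, 23)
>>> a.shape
(23, 23)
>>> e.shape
(3, 3)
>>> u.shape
(23, 5)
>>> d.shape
(31, 23)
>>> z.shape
(23, 23)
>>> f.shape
(23, 23, 31)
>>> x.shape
()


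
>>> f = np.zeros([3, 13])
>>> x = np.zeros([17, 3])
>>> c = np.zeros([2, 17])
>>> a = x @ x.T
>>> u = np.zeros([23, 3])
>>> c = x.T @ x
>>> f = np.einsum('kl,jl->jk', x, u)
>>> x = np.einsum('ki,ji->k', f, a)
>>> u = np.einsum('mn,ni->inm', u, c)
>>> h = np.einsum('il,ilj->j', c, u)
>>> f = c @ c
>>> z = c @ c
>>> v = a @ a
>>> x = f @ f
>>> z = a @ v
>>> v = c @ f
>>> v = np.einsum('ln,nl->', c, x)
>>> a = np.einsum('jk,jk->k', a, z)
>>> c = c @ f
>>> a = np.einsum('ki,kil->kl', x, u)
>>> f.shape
(3, 3)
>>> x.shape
(3, 3)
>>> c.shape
(3, 3)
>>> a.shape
(3, 23)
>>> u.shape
(3, 3, 23)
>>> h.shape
(23,)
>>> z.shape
(17, 17)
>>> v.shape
()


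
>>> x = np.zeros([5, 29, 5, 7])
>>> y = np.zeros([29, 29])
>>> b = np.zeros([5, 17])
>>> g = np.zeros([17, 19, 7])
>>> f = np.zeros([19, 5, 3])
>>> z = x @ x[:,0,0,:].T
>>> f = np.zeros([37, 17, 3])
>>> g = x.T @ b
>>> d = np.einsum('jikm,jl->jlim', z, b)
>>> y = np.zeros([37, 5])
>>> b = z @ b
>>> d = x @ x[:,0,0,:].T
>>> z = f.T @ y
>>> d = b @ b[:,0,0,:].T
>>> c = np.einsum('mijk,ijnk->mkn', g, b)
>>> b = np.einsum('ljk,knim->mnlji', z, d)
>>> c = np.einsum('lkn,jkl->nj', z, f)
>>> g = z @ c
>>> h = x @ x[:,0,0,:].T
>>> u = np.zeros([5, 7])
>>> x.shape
(5, 29, 5, 7)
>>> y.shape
(37, 5)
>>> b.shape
(5, 29, 3, 17, 5)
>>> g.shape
(3, 17, 37)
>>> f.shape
(37, 17, 3)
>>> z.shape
(3, 17, 5)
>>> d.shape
(5, 29, 5, 5)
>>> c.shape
(5, 37)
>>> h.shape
(5, 29, 5, 5)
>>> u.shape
(5, 7)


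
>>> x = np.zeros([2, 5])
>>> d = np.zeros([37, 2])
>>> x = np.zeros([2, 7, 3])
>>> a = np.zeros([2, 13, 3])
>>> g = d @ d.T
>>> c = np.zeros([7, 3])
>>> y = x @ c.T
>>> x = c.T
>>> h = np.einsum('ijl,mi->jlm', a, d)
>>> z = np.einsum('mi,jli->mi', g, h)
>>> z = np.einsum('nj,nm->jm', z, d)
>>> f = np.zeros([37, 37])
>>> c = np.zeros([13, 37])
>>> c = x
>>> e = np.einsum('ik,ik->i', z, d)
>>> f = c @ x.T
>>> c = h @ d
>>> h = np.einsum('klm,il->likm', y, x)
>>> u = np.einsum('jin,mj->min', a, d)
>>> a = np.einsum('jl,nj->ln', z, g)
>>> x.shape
(3, 7)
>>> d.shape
(37, 2)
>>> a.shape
(2, 37)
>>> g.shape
(37, 37)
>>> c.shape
(13, 3, 2)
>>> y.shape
(2, 7, 7)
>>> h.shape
(7, 3, 2, 7)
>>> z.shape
(37, 2)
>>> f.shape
(3, 3)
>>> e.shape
(37,)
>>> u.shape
(37, 13, 3)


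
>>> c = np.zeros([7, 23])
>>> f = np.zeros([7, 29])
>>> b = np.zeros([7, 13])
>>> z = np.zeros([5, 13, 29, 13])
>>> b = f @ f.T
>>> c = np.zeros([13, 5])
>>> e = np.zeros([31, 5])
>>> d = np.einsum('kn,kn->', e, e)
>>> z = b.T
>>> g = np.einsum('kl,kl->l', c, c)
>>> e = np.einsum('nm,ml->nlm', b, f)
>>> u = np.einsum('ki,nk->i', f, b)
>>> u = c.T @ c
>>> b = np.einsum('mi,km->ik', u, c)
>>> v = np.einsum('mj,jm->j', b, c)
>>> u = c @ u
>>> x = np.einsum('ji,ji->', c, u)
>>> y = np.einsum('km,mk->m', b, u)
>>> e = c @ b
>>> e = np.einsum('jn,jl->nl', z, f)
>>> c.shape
(13, 5)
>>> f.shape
(7, 29)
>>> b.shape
(5, 13)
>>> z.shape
(7, 7)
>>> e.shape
(7, 29)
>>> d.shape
()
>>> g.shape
(5,)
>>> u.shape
(13, 5)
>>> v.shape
(13,)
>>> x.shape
()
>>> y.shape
(13,)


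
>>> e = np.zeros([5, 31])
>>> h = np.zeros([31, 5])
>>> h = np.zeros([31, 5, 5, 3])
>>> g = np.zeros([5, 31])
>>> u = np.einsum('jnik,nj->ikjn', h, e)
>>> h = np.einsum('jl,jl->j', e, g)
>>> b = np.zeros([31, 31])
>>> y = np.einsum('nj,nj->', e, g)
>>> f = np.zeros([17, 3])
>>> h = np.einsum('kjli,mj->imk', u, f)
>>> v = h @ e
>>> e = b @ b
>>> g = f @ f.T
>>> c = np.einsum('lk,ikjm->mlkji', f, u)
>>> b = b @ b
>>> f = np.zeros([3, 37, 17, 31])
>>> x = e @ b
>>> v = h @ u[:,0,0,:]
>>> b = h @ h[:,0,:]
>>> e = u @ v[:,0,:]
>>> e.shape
(5, 3, 31, 5)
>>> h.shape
(5, 17, 5)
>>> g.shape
(17, 17)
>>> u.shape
(5, 3, 31, 5)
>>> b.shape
(5, 17, 5)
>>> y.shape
()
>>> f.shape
(3, 37, 17, 31)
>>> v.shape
(5, 17, 5)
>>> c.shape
(5, 17, 3, 31, 5)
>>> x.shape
(31, 31)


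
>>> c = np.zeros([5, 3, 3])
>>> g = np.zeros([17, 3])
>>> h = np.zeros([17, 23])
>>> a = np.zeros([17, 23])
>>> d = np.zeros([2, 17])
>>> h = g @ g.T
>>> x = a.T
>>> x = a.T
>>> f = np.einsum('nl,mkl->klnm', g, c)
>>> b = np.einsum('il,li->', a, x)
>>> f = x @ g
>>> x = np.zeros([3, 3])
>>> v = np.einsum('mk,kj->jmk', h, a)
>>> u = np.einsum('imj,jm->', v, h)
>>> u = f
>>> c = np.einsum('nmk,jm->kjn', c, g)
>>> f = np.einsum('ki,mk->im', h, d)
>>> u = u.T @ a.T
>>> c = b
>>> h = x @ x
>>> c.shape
()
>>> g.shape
(17, 3)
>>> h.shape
(3, 3)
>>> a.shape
(17, 23)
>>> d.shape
(2, 17)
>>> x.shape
(3, 3)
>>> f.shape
(17, 2)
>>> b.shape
()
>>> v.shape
(23, 17, 17)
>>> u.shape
(3, 17)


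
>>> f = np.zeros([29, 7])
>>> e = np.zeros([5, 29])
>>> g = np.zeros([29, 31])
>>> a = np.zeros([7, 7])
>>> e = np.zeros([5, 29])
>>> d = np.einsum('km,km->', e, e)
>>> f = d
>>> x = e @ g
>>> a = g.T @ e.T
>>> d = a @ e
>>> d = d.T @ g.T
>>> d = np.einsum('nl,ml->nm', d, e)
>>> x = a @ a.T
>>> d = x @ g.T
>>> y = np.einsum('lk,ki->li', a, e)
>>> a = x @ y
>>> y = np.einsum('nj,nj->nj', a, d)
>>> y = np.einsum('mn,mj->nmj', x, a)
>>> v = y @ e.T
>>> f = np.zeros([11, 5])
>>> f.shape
(11, 5)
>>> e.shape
(5, 29)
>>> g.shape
(29, 31)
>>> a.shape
(31, 29)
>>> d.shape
(31, 29)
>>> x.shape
(31, 31)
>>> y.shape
(31, 31, 29)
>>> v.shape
(31, 31, 5)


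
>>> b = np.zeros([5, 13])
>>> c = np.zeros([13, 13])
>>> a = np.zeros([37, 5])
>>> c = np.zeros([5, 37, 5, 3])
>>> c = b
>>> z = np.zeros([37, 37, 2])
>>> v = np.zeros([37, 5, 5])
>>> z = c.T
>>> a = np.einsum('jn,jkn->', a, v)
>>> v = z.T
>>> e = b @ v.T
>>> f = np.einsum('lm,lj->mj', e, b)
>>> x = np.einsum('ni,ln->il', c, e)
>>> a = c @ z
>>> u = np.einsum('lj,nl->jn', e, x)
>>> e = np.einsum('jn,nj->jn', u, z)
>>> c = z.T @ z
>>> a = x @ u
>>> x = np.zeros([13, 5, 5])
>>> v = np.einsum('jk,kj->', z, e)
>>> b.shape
(5, 13)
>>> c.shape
(5, 5)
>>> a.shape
(13, 13)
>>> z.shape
(13, 5)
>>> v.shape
()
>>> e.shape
(5, 13)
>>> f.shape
(5, 13)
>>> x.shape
(13, 5, 5)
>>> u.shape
(5, 13)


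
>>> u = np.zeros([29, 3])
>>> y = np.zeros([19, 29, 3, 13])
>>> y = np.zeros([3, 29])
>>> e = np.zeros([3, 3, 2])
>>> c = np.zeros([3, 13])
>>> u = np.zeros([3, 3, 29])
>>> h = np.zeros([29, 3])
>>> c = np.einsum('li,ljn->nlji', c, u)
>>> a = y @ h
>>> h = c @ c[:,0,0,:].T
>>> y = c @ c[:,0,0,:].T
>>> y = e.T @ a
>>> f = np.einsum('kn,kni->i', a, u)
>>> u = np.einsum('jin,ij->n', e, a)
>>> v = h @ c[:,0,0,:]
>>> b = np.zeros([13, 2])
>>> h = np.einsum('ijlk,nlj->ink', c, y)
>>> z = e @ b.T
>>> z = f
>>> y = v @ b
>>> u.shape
(2,)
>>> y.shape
(29, 3, 3, 2)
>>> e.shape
(3, 3, 2)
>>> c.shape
(29, 3, 3, 13)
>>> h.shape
(29, 2, 13)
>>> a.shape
(3, 3)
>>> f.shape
(29,)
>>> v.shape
(29, 3, 3, 13)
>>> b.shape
(13, 2)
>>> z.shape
(29,)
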